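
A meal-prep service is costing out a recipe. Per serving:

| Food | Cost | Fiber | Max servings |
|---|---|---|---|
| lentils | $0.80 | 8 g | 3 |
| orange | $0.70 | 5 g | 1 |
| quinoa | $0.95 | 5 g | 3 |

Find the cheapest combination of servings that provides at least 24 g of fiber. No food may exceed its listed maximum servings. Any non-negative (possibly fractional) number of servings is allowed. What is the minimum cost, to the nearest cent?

Cost per g of fiber: lentils $0.1000, orange $0.1400, quinoa $0.1900.
Take 3 servings of lentils: +24.0 g fiber for $2.40 (total $2.40, still need 0.0 g).
Greedy by cheapest-per-g is optimal for a single linear constraint, so the minimum cost is $2.40.

$2.40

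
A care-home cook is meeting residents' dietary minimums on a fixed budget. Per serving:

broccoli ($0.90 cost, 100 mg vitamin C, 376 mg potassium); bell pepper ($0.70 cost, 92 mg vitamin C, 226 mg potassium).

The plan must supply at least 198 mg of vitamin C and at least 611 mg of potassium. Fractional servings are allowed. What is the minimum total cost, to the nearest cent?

$1.64

This is a tiny linear program; its minimum lies at a vertex of the feasible set. List the vertices and price them.
broccoli only: max(198/100, 611/376) = 1.98 servings → $1.78.
bell pepper only: max(198/92, 611/226) = 2.704 servings → $1.89.
broccoli + bell pepper with both tight: 0.956 servings and 1.113 servings → $1.64.
Cheapest feasible corner: $1.64.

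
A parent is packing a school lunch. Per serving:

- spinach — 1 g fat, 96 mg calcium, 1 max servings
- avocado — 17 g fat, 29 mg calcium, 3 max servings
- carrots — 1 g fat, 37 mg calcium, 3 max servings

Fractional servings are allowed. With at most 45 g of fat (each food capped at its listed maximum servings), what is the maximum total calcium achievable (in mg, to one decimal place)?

276.9 mg

Calcium per g fat: spinach 96, carrots 37, avocado 1.706.
Take 1 serving of spinach: uses 1 g fat, +96.0 mg calcium (running total 96.0 mg).
Take 3 servings of carrots: uses 3 g fat, +111.0 mg calcium (running total 207.0 mg).
Take 2.412 servings of avocado: uses 41 g fat, +69.9 mg calcium (running total 276.9 mg).
Filling greedily by calcium-per-g fat is optimal for one linear limit, giving 276.9 mg.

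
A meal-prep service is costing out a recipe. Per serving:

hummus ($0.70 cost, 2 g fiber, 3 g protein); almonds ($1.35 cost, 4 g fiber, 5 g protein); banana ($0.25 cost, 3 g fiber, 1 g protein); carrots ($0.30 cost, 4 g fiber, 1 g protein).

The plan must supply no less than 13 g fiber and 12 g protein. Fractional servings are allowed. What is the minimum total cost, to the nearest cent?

$2.84

Minimising a linear cost over {fiber ≥ 13, protein ≥ 12, servings ≥ 0} — the optimum is at a vertex, using one or two foods.
hummus only: max(13/2, 12/3) = 6.5 servings → $4.55.
almonds only: max(13/4, 12/5) = 3.25 servings → $4.39.
banana only: max(13/3, 12/1) = 12 servings → $3.00.
carrots only: max(13/4, 12/1) = 12 servings → $3.60.
hummus + almonds: the both-tight solution has a negative serving — not a feasible corner.
hummus + banana with both tight: 3.286 servings and 2.143 servings → $2.84.
hummus + carrots with both tight: 3.5 servings and 1.5 servings → $2.90.
almonds + banana with both tight: 2.091 servings and 1.545 servings → $3.21.
almonds + carrots with both tight: 2.188 servings and 1.062 servings → $3.27.
banana + carrots with both targets exact would need a negative amount; discard.
Cheapest feasible corner: $2.84.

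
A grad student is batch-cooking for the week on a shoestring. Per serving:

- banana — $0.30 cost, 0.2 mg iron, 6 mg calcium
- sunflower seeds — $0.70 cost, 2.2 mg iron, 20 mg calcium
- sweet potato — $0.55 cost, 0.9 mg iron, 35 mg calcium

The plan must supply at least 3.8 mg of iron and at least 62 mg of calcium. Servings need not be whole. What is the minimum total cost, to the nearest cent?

Check every corner: each single food scaled to meet both minima, and each pair solved so both constraints bind.
banana only: max(3.8/0.2, 62/6) = 19 servings → $5.70.
sunflower seeds only: max(3.8/2.2, 62/20) = 3.1 servings → $2.17.
sweet potato only: max(3.8/0.9, 62/35) = 4.222 servings → $2.32.
banana + sunflower seeds with both tight: 6.565 servings and 1.13 servings → $2.76.
banana + sweet potato: the both-tight solution has a negative serving — not a feasible corner.
sunflower seeds + sweet potato with both tight: 1.308 servings and 1.024 servings → $1.48.
The minimum over all feasible corners is $1.48.

$1.48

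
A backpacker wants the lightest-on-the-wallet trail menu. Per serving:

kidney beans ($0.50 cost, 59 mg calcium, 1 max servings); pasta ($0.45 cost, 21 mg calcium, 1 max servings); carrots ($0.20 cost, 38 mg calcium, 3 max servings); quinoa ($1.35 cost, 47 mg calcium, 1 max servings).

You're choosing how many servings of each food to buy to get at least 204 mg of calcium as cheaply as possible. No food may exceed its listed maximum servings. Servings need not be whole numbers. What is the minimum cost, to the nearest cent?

$1.84

Cost per mg of calcium: carrots $0.0053, kidney beans $0.0085, pasta $0.0214, quinoa $0.0287.
Take 3 servings of carrots: +114.0 mg calcium for $0.60 (total $0.60, still need 90.0 mg).
Take 1 serving of kidney beans: +59.0 mg calcium for $0.50 (total $1.10, still need 31.0 mg).
Take 1 serving of pasta: +21.0 mg calcium for $0.45 (total $1.55, still need 10.0 mg).
Take 0.2128 servings of quinoa: +10.0 mg calcium for $0.29 (total $1.84, still need 0.0 mg).
Greedy by cheapest-per-mg is optimal for a single linear constraint, so the minimum cost is $1.84.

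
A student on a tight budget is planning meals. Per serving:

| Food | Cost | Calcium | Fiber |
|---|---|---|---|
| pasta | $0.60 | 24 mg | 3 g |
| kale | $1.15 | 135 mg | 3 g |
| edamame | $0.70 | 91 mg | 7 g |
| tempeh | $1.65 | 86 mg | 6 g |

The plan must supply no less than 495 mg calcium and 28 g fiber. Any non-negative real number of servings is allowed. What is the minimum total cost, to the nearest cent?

$3.81

At the optimum either one food covers both requirements or two foods hit both targets exactly; no other combination can be cheaper.
pasta only: max(495/24, 28/3) = 20.62 servings → $12.38.
kale only: max(495/135, 28/3) = 9.333 servings → $10.73.
edamame only: max(495/91, 28/7) = 5.44 servings → $3.81.
tempeh only: max(495/86, 28/6) = 5.756 servings → $9.50.
pasta + kale with both tight: 6.892 servings and 2.441 servings → $6.94.
pasta + edamame with both targets exact would need a negative amount; discard.
pasta + tempeh: the both-tight solution has a negative serving — not a feasible corner.
kale + edamame with both tight: 1.365 servings and 3.415 servings → $3.96.
kale + tempeh with both tight: 1.018 servings and 4.158 servings → $8.03.
edamame + tempeh: intersection lies outside the first quadrant.
Cheapest feasible corner: $3.81.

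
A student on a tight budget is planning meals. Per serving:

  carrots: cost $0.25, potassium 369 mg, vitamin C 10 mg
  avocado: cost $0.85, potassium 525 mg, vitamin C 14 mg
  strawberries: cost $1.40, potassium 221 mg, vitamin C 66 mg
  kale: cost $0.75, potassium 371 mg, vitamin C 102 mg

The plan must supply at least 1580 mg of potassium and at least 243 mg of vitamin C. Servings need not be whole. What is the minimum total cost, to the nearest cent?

$2.16

carrots only: max(1580/369, 243/10) = 24.3 servings → $6.08.
avocado only: max(1580/525, 243/14) = 17.36 servings → $14.75.
strawberries only: max(1580/221, 243/66) = 7.149 servings → $10.01.
kale only: max(1580/371, 243/102) = 4.259 servings → $3.19.
carrots + avocado with both targets exact would need a negative amount; discard.
carrots + strawberries with both tight: 2.284 servings and 3.336 servings → $5.24.
carrots + kale with both tight: 2.093 servings and 2.177 servings → $2.16.
avocado + strawberries with both tight: 1.603 servings and 3.342 servings → $6.04.
avocado + kale with both tight: 1.468 servings and 2.181 servings → $2.88.
strawberries + kale with both targets exact would need a negative amount; discard.
Cheapest feasible corner: $2.16.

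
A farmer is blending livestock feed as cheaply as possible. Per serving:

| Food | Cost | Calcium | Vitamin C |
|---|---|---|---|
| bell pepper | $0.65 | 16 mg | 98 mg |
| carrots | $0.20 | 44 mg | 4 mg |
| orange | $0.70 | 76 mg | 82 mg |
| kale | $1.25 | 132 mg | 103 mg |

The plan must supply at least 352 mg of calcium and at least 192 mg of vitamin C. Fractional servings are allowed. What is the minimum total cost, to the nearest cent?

At the optimum either one food covers both requirements or two foods hit both targets exactly; no other combination can be cheaper.
bell pepper only: max(352/16, 192/98) = 22 servings → $14.30.
carrots only: max(352/44, 192/4) = 48 servings → $9.60.
orange only: max(352/76, 192/82) = 4.632 servings → $3.24.
kale only: max(352/132, 192/103) = 2.667 servings → $3.33.
bell pepper + carrots with both tight: 1.657 servings and 7.397 servings → $2.56.
bell pepper + orange: the both-tight solution has a negative serving — not a feasible corner.
bell pepper + kale: the both-tight solution has a negative serving — not a feasible corner.
carrots + orange with both tight: 4.32 servings and 2.131 servings → $2.36.
carrots + kale with both tight: 2.725 servings and 1.758 servings → $2.74.
orange + kale with both targets exact would need a negative amount; discard.
So the least-cost plan costs $2.36.

$2.36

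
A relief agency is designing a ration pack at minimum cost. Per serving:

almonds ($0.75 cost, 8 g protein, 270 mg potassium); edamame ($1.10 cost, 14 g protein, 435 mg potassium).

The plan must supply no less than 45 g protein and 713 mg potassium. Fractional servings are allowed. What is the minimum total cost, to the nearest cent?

almonds only: max(45/8, 713/270) = 5.625 servings → $4.22.
edamame only: max(45/14, 713/435) = 3.214 servings → $3.54.
almonds + edamame: the both-tight solution has a negative serving — not a feasible corner.
Cheapest feasible corner: $3.54.

$3.54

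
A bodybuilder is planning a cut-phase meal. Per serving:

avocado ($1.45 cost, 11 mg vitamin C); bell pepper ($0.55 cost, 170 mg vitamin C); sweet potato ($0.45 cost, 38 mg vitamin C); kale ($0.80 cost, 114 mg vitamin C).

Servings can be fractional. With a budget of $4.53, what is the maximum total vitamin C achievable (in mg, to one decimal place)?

Vitamin C per dollar: bell pepper 309.1, kale 142.5, sweet potato 84.44, avocado 7.586.
With no serving limits, spend the whole cost allowance on bell pepper: $4.53 / $0.55 × 170 mg = 1400.2 mg.

1400.2 mg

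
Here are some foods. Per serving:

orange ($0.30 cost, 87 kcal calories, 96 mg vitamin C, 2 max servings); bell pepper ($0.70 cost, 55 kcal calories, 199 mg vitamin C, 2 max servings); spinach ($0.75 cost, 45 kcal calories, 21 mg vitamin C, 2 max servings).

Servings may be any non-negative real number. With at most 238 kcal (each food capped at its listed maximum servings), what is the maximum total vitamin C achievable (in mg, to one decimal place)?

539.2 mg

Vitamin C per kcal: bell pepper 3.618, orange 1.103, spinach 0.4667.
Take 2 servings of bell pepper: uses 110 kcal, +398.0 mg vitamin C (running total 398.0 mg).
Take 1.471 servings of orange: uses 128 kcal, +141.2 mg vitamin C (running total 539.2 mg).
Greedy by best ratio exhausts the calories allowance optimally: 539.2 mg.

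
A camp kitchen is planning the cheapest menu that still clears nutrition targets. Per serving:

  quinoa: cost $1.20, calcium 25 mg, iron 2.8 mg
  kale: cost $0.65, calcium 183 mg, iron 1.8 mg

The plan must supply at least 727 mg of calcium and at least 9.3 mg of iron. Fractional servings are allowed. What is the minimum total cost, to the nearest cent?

quinoa only: max(727/25, 9.3/2.8) = 29.08 servings → $34.90.
kale only: max(727/183, 9.3/1.8) = 5.167 servings → $3.36.
quinoa + kale with both tight: 0.8415 servings and 3.858 servings → $3.52.
So the least-cost plan costs $3.36.

$3.36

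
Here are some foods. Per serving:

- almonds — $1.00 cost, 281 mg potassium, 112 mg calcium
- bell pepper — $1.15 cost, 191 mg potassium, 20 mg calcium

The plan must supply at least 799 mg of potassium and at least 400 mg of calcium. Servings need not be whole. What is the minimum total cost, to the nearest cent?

Compare the cost at each extreme point of the feasible region.
almonds only: max(799/281, 400/112) = 3.571 servings → $3.57.
bell pepper only: max(799/191, 400/20) = 20 servings → $23.00.
almonds + bell pepper with both targets exact would need a negative amount; discard.
The minimum over all feasible corners is $3.57.

$3.57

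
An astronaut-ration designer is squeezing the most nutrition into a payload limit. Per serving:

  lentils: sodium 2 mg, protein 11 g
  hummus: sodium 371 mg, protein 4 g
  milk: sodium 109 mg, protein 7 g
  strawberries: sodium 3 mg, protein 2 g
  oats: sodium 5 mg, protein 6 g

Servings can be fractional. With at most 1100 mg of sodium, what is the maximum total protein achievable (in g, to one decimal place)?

6050.0 g

Protein per mg sodium: lentils 5.5, oats 1.2, strawberries 0.6667, milk 0.06422, hummus 0.01078.
With no serving limits, spend the whole sodium allowance on lentils: 1100 mg / 2 mg × 11 g = 6050.0 g.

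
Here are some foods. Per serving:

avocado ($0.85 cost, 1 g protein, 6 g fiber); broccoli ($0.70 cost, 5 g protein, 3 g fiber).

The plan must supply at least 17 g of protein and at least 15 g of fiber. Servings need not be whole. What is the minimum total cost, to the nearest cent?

Compare the cost at each extreme point of the feasible region.
avocado only: max(17/1, 15/6) = 17 servings → $14.45.
broccoli only: max(17/5, 15/3) = 5 servings → $3.50.
avocado + broccoli with both tight: 0.8889 servings and 3.222 servings → $3.01.
So the least-cost plan costs $3.01.

$3.01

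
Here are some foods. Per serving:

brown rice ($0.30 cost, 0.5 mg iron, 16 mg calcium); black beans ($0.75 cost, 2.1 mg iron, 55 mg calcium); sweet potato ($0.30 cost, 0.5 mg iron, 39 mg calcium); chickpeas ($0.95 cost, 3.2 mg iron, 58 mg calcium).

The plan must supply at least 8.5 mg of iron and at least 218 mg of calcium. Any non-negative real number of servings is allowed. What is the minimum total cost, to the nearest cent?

$2.85

Compare the cost at each extreme point of the feasible region.
brown rice only: max(8.5/0.5, 218/16) = 17 servings → $5.10.
black beans only: max(8.5/2.1, 218/55) = 4.048 servings → $3.04.
sweet potato only: max(8.5/0.5, 218/39) = 17 servings → $5.10.
chickpeas only: max(8.5/3.2, 218/58) = 3.759 servings → $3.57.
brown rice + black beans: the both-tight solution has a negative serving — not a feasible corner.
brown rice + sweet potato: the both-tight solution has a negative serving — not a feasible corner.
brown rice + chickpeas with both tight: 9.216 servings and 1.216 servings → $3.92.
black beans + sweet potato: intersection lies outside the first quadrant.
black beans + chickpeas with both tight: 3.775 servings and 0.179 servings → $3.00.
sweet potato + chickpeas with both tight: 2.136 servings and 2.323 servings → $2.85.
Cheapest feasible corner: $2.85.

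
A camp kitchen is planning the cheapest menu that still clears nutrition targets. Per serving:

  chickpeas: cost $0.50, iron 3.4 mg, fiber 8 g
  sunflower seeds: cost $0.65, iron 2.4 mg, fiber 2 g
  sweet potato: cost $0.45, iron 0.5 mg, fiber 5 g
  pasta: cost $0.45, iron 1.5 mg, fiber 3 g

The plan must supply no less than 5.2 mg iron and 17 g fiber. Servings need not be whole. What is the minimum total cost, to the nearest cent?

$1.06

Two binding constraints pin down two serving amounts, so the optimal mix uses at most two foods. The candidates are each food alone (scaled to the tighter of iron/fiber) and each pair with both constraints tight.
chickpeas only: max(5.2/3.4, 17/8) = 2.125 servings → $1.06.
sunflower seeds only: max(5.2/2.4, 17/2) = 8.5 servings → $5.53.
sweet potato only: max(5.2/0.5, 17/5) = 10.4 servings → $4.68.
pasta only: max(5.2/1.5, 17/3) = 5.667 servings → $2.55.
chickpeas + sunflower seeds with both targets exact would need a negative amount; discard.
chickpeas + sweet potato with both tight: 1.346 servings and 1.246 servings → $1.23.
chickpeas + pasta with both targets exact would need a negative amount; discard.
sunflower seeds + sweet potato with both tight: 1.591 servings and 2.764 servings → $2.28.
sunflower seeds + pasta with both targets exact would need a negative amount; discard.
sweet potato + pasta with both tight: 1.65 servings and 2.917 servings → $2.06.
Cheapest feasible corner: $1.06.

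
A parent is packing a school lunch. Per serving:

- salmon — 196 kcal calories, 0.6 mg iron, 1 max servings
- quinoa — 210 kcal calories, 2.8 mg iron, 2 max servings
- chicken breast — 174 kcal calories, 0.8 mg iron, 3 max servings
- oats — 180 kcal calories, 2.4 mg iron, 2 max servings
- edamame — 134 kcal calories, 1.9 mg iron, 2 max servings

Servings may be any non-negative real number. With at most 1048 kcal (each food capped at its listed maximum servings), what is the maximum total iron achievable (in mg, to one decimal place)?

Iron per kcal: edamame 0.01418, quinoa 0.01333, oats 0.01333, chicken breast 0.004598, salmon 0.003061.
Take 2 servings of edamame: uses 268 kcal, +3.8 mg iron (running total 3.8 mg).
Take 2 servings of quinoa: uses 420 kcal, +5.6 mg iron (running total 9.4 mg).
Take 2 servings of oats: uses 360 kcal, +4.8 mg iron (running total 14.2 mg).
Greedy by best ratio exhausts the calories allowance optimally: 14.2 mg.

14.2 mg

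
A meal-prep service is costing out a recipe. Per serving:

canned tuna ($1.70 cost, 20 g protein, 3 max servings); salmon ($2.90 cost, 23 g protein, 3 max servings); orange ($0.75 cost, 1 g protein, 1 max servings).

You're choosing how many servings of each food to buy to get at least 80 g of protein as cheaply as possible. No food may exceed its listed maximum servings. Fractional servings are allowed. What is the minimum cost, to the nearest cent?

$7.62

Cost per g of protein: canned tuna $0.0850, salmon $0.1261, orange $0.7500.
Take 3 servings of canned tuna: +60.0 g protein for $5.10 (total $5.10, still need 20.0 g).
Take 0.8696 servings of salmon: +20.0 g protein for $2.52 (total $7.62, still need 0.0 g).
Greedy by cheapest-per-g is optimal for a single linear constraint, so the minimum cost is $7.62.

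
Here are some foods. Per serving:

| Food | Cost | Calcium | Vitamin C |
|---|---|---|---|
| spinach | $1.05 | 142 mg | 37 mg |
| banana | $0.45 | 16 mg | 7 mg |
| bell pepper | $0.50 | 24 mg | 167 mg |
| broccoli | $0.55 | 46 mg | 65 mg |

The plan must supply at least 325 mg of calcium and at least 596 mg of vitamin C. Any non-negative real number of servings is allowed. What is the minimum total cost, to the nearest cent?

spinach only: max(325/142, 596/37) = 16.11 servings → $16.91.
banana only: max(325/16, 596/7) = 85.14 servings → $38.31.
bell pepper only: max(325/24, 596/167) = 13.54 servings → $6.77.
broccoli only: max(325/46, 596/65) = 9.169 servings → $5.04.
spinach + banana: intersection lies outside the first quadrant.
spinach + bell pepper with both tight: 1.751 servings and 3.181 servings → $3.43.
spinach + broccoli: intersection lies outside the first quadrant.
banana + bell pepper with both tight: 15.96 servings and 2.9 servings → $8.63.
banana + broccoli: intersection lies outside the first quadrant.
bell pepper + broccoli with both tight: 1.028 servings and 6.529 servings → $4.10.
Cheapest feasible corner: $3.43.

$3.43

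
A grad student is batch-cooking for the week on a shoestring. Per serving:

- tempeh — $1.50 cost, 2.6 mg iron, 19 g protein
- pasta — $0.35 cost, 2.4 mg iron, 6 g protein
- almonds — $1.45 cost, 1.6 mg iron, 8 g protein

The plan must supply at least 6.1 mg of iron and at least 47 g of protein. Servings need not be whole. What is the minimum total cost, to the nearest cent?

Two binding constraints pin down two serving amounts, so the optimal mix uses at most two foods. The candidates are each food alone (scaled to the tighter of iron/protein) and each pair with both constraints tight.
tempeh only: max(6.1/2.6, 47/19) = 2.474 servings → $3.71.
pasta only: max(6.1/2.4, 47/6) = 7.833 servings → $2.74.
almonds only: max(6.1/1.6, 47/8) = 5.875 servings → $8.52.
tempeh + pasta with both targets exact would need a negative amount; discard.
tempeh + almonds: intersection lies outside the first quadrant.
pasta + almonds: the both-tight solution has a negative serving — not a feasible corner.
So the least-cost plan costs $2.74.

$2.74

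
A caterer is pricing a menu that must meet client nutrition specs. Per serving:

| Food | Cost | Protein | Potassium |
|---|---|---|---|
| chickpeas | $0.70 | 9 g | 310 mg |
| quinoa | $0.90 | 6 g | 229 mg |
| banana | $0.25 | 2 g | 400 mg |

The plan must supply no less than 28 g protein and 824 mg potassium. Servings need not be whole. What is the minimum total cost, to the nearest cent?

$2.18

With two linear requirements the optimum uses one or two foods; enumerate the corners.
chickpeas only: max(28/9, 824/310) = 3.111 servings → $2.18.
quinoa only: max(28/6, 824/229) = 4.667 servings → $4.20.
banana only: max(28/2, 824/400) = 14 servings → $3.50.
chickpeas + quinoa: the both-tight solution has a negative serving — not a feasible corner.
chickpeas + banana with both targets exact would need a negative amount; discard.
quinoa + banana: the both-tight solution has a negative serving — not a feasible corner.
Cheapest feasible corner: $2.18.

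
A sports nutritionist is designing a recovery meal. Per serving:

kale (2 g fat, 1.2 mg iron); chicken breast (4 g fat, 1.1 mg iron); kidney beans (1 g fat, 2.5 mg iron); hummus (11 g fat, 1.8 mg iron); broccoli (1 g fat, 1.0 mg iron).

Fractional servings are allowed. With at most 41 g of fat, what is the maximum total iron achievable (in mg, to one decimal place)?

Iron per g fat: kidney beans 2.5, broccoli 1, kale 0.6, chicken breast 0.275, hummus 0.1636.
With no serving limits, spend the whole fat allowance on kidney beans: 41 g / 1 g × 2.5 mg = 102.5 mg.

102.5 mg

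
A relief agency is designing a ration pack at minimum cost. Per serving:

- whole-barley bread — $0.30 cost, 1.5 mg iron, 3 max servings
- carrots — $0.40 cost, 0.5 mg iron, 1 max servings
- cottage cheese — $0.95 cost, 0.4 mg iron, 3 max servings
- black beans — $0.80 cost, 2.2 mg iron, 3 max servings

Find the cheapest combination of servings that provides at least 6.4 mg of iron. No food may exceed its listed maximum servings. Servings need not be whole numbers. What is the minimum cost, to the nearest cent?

$1.59

Cost per mg of iron: whole-barley bread $0.2000, black beans $0.3636, carrots $0.8000, cottage cheese $2.3750.
Take 3 servings of whole-barley bread: +4.5 mg iron for $0.90 (total $0.90, still need 1.9 mg).
Take 0.8636 servings of black beans: +1.9 mg iron for $0.69 (total $1.59, still need 0.0 mg).
Greedy by cheapest-per-mg is optimal for a single linear constraint, so the minimum cost is $1.59.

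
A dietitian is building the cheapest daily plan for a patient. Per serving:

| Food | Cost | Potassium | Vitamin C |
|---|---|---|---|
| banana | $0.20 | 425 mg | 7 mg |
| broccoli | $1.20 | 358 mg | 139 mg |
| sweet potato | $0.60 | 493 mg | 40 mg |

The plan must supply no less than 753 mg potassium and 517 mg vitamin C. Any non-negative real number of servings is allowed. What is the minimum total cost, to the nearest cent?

$4.46

The cheapest plan sits at a corner of the feasible region — with two constraints it uses at most two foods.
banana only: max(753/425, 517/7) = 73.86 servings → $14.77.
broccoli only: max(753/358, 517/139) = 3.719 servings → $4.46.
sweet potato only: max(753/493, 517/40) = 12.93 servings → $7.75.
banana + broccoli with both targets exact would need a negative amount; discard.
banana + sweet potato: the both-tight solution has a negative serving — not a feasible corner.
broccoli + sweet potato: intersection lies outside the first quadrant.
So the least-cost plan costs $4.46.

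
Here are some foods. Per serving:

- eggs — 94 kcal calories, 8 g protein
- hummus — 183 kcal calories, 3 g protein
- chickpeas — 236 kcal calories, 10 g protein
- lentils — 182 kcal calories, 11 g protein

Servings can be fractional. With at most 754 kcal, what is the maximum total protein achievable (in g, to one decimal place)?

Protein per kcal: eggs 0.08511, lentils 0.06044, chickpeas 0.04237, hummus 0.01639.
With no serving limits, spend the whole calories allowance on eggs: 754 kcal / 94 kcal × 8 g = 64.2 g.

64.2 g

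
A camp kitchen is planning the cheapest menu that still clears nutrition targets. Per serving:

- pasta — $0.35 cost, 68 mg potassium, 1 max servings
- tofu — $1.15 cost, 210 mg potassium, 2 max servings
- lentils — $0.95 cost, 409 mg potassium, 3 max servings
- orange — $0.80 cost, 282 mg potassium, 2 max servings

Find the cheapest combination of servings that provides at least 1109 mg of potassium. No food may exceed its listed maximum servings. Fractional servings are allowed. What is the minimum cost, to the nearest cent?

$2.58

Cost per mg of potassium: lentils $0.0023, orange $0.0028, pasta $0.0051, tofu $0.0055.
Take 2.711 servings of lentils: +1109.0 mg potassium for $2.58 (total $2.58, still need 0.0 mg).
Greedy by cheapest-per-mg is optimal for a single linear constraint, so the minimum cost is $2.58.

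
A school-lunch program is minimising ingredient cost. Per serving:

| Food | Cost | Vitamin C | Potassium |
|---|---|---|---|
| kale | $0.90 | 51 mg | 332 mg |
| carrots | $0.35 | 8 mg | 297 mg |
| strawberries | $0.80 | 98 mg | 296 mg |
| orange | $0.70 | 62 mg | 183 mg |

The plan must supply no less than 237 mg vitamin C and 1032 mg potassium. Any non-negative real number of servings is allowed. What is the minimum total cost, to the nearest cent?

$2.26

Two binding constraints pin down two serving amounts, so the optimal mix uses at most two foods. The candidates are each food alone (scaled to the tighter of vitamin C/potassium) and each pair with both constraints tight.
kale only: max(237/51, 1032/332) = 4.647 servings → $4.18.
carrots only: max(237/8, 1032/297) = 29.62 servings → $10.37.
strawberries only: max(237/98, 1032/296) = 3.486 servings → $2.79.
orange only: max(237/62, 1032/183) = 5.639 servings → $3.95.
kale + carrots with both targets exact would need a negative amount; discard.
kale + strawberries with both tight: 1.777 servings and 1.494 servings → $2.79.
kale + orange with both tight: 1.832 servings and 2.316 servings → $3.27.
carrots + strawberries with both tight: 1.159 servings and 2.324 servings → $2.26.
carrots + orange with both tight: 1.216 servings and 3.666 servings → $2.99.
strawberries + orange with both targets exact would need a negative amount; discard.
Cheapest feasible corner: $2.26.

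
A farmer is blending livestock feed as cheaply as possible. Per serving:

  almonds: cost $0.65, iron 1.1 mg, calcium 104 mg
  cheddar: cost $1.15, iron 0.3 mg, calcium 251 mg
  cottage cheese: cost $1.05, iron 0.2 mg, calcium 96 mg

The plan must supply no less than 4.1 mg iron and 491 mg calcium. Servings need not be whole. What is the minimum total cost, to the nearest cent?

With two linear requirements the optimum uses one or two foods; enumerate the corners.
almonds only: max(4.1/1.1, 491/104) = 4.721 servings → $3.07.
cheddar only: max(4.1/0.3, 491/251) = 13.67 servings → $15.72.
cottage cheese only: max(4.1/0.2, 491/96) = 20.5 servings → $21.52.
almonds + cheddar with both tight: 3.601 servings and 0.4643 servings → $2.87.
almonds + cottage cheese with both tight: 3.483 servings and 1.341 servings → $3.67.
cheddar + cottage cheese with both targets exact would need a negative amount; discard.
The minimum over all feasible corners is $2.87.

$2.87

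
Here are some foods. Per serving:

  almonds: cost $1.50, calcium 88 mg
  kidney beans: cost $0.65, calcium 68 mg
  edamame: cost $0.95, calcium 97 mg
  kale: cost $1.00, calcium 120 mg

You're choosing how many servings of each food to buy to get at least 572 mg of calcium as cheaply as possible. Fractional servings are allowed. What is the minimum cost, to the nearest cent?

Cost per mg of calcium: kale $0.0083, kidney beans $0.0096, edamame $0.0098, almonds $0.0170.
With no serving limits, use only kale: 572 mg / 120 mg = 4.767 servings × $1.00 = $4.77.

$4.77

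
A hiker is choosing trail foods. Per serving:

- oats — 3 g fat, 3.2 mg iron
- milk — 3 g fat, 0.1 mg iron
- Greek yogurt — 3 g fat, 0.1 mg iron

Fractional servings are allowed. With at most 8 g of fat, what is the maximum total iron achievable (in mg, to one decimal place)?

8.5 mg

Iron per g fat: oats 1.067, milk 0.03333, Greek yogurt 0.03333.
With no serving limits, spend the whole fat allowance on oats: 8 g / 3 g × 3.2 mg = 8.5 mg.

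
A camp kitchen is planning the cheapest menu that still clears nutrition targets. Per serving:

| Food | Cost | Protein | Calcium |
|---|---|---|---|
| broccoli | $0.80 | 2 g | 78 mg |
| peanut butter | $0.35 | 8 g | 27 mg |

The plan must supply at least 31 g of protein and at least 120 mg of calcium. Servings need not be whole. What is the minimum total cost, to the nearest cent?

broccoli only: max(31/2, 120/78) = 15.5 servings → $12.40.
peanut butter only: max(31/8, 120/27) = 4.444 servings → $1.56.
broccoli + peanut butter with both tight: 0.2158 servings and 3.821 servings → $1.51.
Cheapest feasible corner: $1.51.

$1.51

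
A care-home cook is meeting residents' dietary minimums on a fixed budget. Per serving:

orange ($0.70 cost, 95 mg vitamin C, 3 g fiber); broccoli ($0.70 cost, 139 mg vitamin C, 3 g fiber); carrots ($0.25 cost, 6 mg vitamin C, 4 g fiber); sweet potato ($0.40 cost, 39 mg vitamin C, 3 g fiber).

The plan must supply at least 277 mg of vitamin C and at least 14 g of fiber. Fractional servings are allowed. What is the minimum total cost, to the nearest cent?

An LP optimum is at a vertex; with two nutrient constraints at most two foods are used. Check each candidate.
orange only: max(277/95, 14/3) = 4.667 servings → $3.27.
broccoli only: max(277/139, 14/3) = 4.667 servings → $3.27.
carrots only: max(277/6, 14/4) = 46.17 servings → $11.54.
sweet potato only: max(277/39, 14/3) = 7.103 servings → $2.84.
orange + broccoli: the both-tight solution has a negative serving — not a feasible corner.
orange + carrots with both tight: 2.829 servings and 1.378 servings → $2.32.
orange + sweet potato with both tight: 1.696 servings and 2.97 servings → $2.38.
broccoli + carrots with both tight: 1.903 servings and 2.072 servings → $1.85.
broccoli + sweet potato with both tight: 0.95 servings and 3.717 servings → $2.15.
carrots + sweet potato: intersection lies outside the first quadrant.
So the least-cost plan costs $1.85.

$1.85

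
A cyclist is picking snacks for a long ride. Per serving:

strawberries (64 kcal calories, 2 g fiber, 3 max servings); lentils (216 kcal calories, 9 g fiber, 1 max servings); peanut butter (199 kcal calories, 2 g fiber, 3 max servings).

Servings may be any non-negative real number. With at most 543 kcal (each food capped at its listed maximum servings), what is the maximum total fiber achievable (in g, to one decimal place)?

Fiber per kcal: lentils 0.04167, strawberries 0.03125, peanut butter 0.01005.
Take 1 serving of lentils: uses 216 kcal, +9.0 g fiber (running total 9.0 g).
Take 3 servings of strawberries: uses 192 kcal, +6.0 g fiber (running total 15.0 g).
Take 0.6784 servings of peanut butter: uses 135 kcal, +1.4 g fiber (running total 16.4 g).
Greedy by best ratio exhausts the calories allowance optimally: 16.4 g.

16.4 g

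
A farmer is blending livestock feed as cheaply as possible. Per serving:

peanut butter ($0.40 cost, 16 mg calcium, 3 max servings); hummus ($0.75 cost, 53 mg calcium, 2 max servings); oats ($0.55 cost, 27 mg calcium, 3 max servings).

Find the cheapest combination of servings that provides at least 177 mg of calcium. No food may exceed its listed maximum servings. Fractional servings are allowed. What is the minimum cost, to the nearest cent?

Cost per mg of calcium: hummus $0.0142, oats $0.0204, peanut butter $0.0250.
Take 2 servings of hummus: +106.0 mg calcium for $1.50 (total $1.50, still need 71.0 mg).
Take 2.63 servings of oats: +71.0 mg calcium for $1.45 (total $2.95, still need 0.0 mg).
Filling from the cheapest source first is optimal under one linear minimum: $2.95.

$2.95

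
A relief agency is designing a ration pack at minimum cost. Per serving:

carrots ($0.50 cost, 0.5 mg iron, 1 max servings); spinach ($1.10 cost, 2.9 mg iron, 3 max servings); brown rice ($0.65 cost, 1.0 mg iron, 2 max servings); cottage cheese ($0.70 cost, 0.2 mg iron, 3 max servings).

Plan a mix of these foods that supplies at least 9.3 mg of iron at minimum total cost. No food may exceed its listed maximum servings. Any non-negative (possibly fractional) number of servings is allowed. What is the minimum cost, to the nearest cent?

Cost per mg of iron: spinach $0.3793, brown rice $0.6500, carrots $1.0000, cottage cheese $3.5000.
Take 3 servings of spinach: +8.7 mg iron for $3.30 (total $3.30, still need 0.6 mg).
Take 0.6 servings of brown rice: +0.6 mg iron for $0.39 (total $3.69, still need 0.0 mg).
Filling from the cheapest source first is optimal under one linear minimum: $3.69.

$3.69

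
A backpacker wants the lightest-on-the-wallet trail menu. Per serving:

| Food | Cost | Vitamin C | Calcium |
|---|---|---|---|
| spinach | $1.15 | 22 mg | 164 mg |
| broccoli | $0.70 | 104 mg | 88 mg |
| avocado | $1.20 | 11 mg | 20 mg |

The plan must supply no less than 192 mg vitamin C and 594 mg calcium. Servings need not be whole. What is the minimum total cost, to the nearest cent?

$4.27

Two binding constraints pin down two serving amounts, so the optimal mix uses at most two foods. The candidates are each food alone (scaled to the tighter of vitamin C/calcium) and each pair with both constraints tight.
spinach only: max(192/22, 594/164) = 8.727 servings → $10.04.
broccoli only: max(192/104, 594/88) = 6.75 servings → $4.72.
avocado only: max(192/11, 594/20) = 29.7 servings → $35.64.
spinach + broccoli with both tight: 2.968 servings and 1.218 servings → $4.27.
spinach + avocado with both tight: 1.975 servings and 13.5 servings → $18.48.
broccoli + avocado with both targets exact would need a negative amount; discard.
Cheapest feasible corner: $4.27.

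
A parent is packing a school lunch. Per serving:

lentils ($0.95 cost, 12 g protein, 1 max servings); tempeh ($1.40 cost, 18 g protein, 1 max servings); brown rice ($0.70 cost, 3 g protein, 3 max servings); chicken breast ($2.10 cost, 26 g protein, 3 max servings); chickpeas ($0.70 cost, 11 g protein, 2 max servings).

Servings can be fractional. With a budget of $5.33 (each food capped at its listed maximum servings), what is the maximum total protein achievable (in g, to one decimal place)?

Protein per dollar: chickpeas 15.71, tempeh 12.86, lentils 12.63, chicken breast 12.38, brown rice 4.286.
Take 2 servings of chickpeas: spends $1.40, +22.0 g protein (running total 22.0 g).
Take 1 serving of tempeh: spends $1.40, +18.0 g protein (running total 40.0 g).
Take 1 serving of lentils: spends $0.95, +12.0 g protein (running total 52.0 g).
Take 0.7524 servings of chicken breast: spends $1.58, +19.6 g protein (running total 71.6 g).
Greedy by best ratio exhausts the cost allowance optimally: 71.6 g.

71.6 g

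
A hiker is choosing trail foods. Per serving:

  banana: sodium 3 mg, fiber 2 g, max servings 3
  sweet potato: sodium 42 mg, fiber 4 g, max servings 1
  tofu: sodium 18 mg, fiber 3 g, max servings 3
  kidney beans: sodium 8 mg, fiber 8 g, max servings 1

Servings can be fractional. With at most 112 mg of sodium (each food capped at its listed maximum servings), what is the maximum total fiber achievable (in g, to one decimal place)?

Fiber per mg sodium: kidney beans 1, banana 0.6667, tofu 0.1667, sweet potato 0.09524.
Take 1 serving of kidney beans: uses 8 mg sodium, +8.0 g fiber (running total 8.0 g).
Take 3 servings of banana: uses 9 mg sodium, +6.0 g fiber (running total 14.0 g).
Take 3 servings of tofu: uses 54 mg sodium, +9.0 g fiber (running total 23.0 g).
Take 0.9762 servings of sweet potato: uses 41 mg sodium, +3.9 g fiber (running total 26.9 g).
Greedy by best ratio exhausts the sodium allowance optimally: 26.9 g.

26.9 g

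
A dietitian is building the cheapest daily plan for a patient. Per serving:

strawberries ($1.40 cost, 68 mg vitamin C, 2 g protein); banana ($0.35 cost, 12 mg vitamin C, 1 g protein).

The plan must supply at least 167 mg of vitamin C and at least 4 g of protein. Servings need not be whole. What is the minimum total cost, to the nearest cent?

strawberries only: max(167/68, 4/2) = 2.456 servings → $3.44.
banana only: max(167/12, 4/1) = 13.92 servings → $4.87.
strawberries + banana with both targets exact would need a negative amount; discard.
Cheapest feasible corner: $3.44.

$3.44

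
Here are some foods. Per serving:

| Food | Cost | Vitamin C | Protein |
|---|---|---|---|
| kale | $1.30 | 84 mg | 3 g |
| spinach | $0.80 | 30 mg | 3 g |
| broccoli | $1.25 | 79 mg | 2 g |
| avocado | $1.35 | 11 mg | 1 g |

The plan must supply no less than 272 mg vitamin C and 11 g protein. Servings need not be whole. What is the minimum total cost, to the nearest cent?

A basic optimal solution has at most two foods positive. Try each food alone and each pair with both targets met exactly.
kale only: max(272/84, 11/3) = 3.667 servings → $4.77.
spinach only: max(272/30, 11/3) = 9.067 servings → $7.25.
broccoli only: max(272/79, 11/2) = 5.5 servings → $6.88.
avocado only: max(272/11, 11/1) = 24.73 servings → $33.38.
kale + spinach with both tight: 3 servings and 0.6667 servings → $4.43.
kale + broccoli: the both-tight solution has a negative serving — not a feasible corner.
kale + avocado with both tight: 2.961 servings and 2.118 servings → $6.71.
spinach + broccoli with both tight: 1.836 servings and 2.746 servings → $4.90.
spinach + avocado with both targets exact would need a negative amount; discard.
broccoli + avocado with both tight: 2.649 servings and 5.702 servings → $11.01.
The minimum over all feasible corners is $4.43.

$4.43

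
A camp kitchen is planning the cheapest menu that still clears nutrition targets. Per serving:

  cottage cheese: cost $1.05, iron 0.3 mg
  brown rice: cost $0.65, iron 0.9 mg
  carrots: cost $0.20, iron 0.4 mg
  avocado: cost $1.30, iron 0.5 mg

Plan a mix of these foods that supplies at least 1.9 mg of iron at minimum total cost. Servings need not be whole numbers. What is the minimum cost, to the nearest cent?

$0.95

Cost per mg of iron: carrots $0.5000, brown rice $0.7222, avocado $2.6000, cottage cheese $3.5000.
With no serving limits, use only carrots: 1.9 mg / 0.4 mg = 4.75 servings × $0.20 = $0.95.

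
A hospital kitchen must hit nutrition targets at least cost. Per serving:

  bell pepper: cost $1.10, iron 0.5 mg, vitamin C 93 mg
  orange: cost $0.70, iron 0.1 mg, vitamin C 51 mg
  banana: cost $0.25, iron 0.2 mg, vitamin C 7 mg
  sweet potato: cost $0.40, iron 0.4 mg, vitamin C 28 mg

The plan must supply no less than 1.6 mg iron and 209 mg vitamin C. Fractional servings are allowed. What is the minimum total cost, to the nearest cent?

At the optimum either one food covers both requirements or two foods hit both targets exactly; no other combination can be cheaper.
bell pepper only: max(1.6/0.5, 209/93) = 3.2 servings → $3.52.
orange only: max(1.6/0.1, 209/51) = 16 servings → $11.20.
banana only: max(1.6/0.2, 209/7) = 29.86 servings → $7.46.
sweet potato only: max(1.6/0.4, 209/28) = 7.464 servings → $2.99.
bell pepper + orange: the both-tight solution has a negative serving — not a feasible corner.
bell pepper + banana with both tight: 2.026 servings and 2.934 servings → $2.96.
bell pepper + sweet potato with both tight: 1.672 servings and 1.909 servings → $2.60.
orange + banana with both tight: 3.221 servings and 6.389 servings → $3.85.
orange + sweet potato with both tight: 2.205 servings and 3.449 servings → $2.92.
banana + sweet potato: intersection lies outside the first quadrant.
The minimum over all feasible corners is $2.60.

$2.60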